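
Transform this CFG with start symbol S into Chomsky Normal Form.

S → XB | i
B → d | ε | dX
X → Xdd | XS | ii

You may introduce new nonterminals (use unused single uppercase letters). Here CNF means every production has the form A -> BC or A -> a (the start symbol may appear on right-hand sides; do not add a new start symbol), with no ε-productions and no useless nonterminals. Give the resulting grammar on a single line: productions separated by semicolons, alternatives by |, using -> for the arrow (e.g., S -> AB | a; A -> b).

S -> i | CC | XB | XD | XS; A -> d; B -> d | AX; C -> i; D -> AA; E -> AA; X -> CC | XE | XS

Nullable: {B}; after ε-elimination: S -> X | i | XB; B -> d | dX; X -> XS | ii | Xdd.
After unit-elimination: S -> i | XB | XS | ii | Xdd; B -> d | dX; X -> XS | ii | Xdd.
TERM: introduce A -> d, C -> i and substitute in every rule of length ≥2.
BIN: S -> XAA becomes S -> XD, D -> AA; X -> XAA becomes X -> XE, E -> AA.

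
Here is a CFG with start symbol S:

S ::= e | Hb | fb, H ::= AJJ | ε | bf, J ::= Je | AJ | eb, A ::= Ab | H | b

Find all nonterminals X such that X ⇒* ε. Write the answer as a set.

Directly nullable (have an ε-rule): {H}.
A is nullable via A -> H (every symbol on the right is already known nullable).
Not nullable: J, S — each has a terminal in every rule's right-hand side or depends on a non-nullable symbol.

{A, H}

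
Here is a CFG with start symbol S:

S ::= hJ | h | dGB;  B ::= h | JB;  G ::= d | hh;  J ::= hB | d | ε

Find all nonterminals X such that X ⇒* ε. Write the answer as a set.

{J}

Directly nullable (have an ε-rule): {J}.
Not nullable: B, G, S — each has a terminal in every rule's right-hand side or depends on a non-nullable symbol.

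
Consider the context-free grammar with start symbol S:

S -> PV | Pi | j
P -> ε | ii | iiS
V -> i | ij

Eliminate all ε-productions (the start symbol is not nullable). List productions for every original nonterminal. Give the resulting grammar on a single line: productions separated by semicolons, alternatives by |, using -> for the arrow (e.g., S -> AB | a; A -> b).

S -> V | i | j | PV | Pi; P -> ii | iiS; V -> i | ij

Nullable set: {P}.
S -> PV: P nullable, giving PV | V.
S -> Pi: P nullable, giving Pi | i.
Drop P -> ε.
Unchanged (no nullable symbols): S -> j; P -> ii; P -> iiS; V -> i; V -> ij.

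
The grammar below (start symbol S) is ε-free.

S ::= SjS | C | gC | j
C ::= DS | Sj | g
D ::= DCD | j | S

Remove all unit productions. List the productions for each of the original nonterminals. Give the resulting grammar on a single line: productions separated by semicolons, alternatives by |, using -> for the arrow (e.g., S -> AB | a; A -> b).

Unit productions: D->S, S->C.
Unit pairs (A ⇒* B via units): (D,C), (D,S), (S,C).
S: inherits non-unit rules of {C, S} → DS | Sj | SjS | g | gC | j.
C: inherits non-unit rules of {C} → DS | Sj | g.
D: inherits non-unit rules of {C, D, S} → DCD | DS | Sj | SjS | g | gC | j.

S -> g | j | DS | Sj | gC | SjS; C -> g | DS | Sj; D -> g | j | DS | Sj | gC | DCD | SjS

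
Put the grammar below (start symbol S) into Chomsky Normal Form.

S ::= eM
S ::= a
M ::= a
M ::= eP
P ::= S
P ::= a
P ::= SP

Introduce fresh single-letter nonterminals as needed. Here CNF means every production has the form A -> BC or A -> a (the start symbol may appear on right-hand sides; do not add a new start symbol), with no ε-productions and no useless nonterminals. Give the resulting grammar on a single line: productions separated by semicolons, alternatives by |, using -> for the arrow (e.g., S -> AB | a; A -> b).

No ε-productions.
After unit-elimination: S -> a | eM; M -> a | eP; P -> a | SP | eM.
TERM: introduce A -> e and substitute in every rule of length ≥2.

S -> a | AM; A -> e; M -> a | AP; P -> a | AM | SP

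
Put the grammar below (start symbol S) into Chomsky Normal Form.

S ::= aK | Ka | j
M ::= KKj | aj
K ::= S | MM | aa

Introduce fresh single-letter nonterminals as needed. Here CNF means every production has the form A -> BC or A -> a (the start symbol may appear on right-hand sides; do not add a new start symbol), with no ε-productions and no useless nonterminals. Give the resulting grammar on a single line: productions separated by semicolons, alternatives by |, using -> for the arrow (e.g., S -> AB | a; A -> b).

No ε-productions.
After unit-elimination: S -> j | Ka | aK; K -> j | Ka | MM | aK | aa; M -> aj | KKj.
TERM: introduce A -> a, B -> j and substitute in every rule of length ≥2.
BIN: M -> KKB becomes M -> KC, C -> KB.

S -> j | AK | KA; A -> a; B -> j; C -> KB; K -> j | AA | AK | KA | MM; M -> AB | KC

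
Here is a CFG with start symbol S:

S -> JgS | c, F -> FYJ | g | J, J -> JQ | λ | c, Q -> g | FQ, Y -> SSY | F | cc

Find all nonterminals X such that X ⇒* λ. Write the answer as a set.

{F, J, Y}

Directly nullable (have an ε-rule): {J}.
F is nullable via F -> J (every symbol on the right is already known nullable).
Y is nullable via Y -> F (every symbol on the right is already known nullable).
Not nullable: Q, S — each has a terminal in every rule's right-hand side or depends on a non-nullable symbol.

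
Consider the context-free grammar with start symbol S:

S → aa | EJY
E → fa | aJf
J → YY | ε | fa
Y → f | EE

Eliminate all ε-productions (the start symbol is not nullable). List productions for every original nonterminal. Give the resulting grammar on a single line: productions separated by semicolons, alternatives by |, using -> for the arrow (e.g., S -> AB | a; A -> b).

Nullable set: {J}.
S -> EJY: J nullable, giving EJY | EY.
E -> aJf: J nullable, giving aJf | af.
Drop J -> ε.
Unchanged (no nullable symbols): S -> aa; E -> fa; J -> YY; J -> fa; Y -> EE; Y -> f.

S -> EY | aa | EJY; E -> af | fa | aJf; J -> YY | fa; Y -> f | EE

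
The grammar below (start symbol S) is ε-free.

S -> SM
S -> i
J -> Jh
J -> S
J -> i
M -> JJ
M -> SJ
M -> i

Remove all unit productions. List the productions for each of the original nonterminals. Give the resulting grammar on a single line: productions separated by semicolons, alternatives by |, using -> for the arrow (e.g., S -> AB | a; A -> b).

S -> i | SM; J -> i | Jh | SM; M -> i | JJ | SJ

Unit productions: J->S.
Unit pairs (A ⇒* B via units): (J,S).
S: inherits non-unit rules of {S} → SM | i.
J: inherits non-unit rules of {J, S} → Jh | SM | i.
M: inherits non-unit rules of {M} → JJ | SJ | i.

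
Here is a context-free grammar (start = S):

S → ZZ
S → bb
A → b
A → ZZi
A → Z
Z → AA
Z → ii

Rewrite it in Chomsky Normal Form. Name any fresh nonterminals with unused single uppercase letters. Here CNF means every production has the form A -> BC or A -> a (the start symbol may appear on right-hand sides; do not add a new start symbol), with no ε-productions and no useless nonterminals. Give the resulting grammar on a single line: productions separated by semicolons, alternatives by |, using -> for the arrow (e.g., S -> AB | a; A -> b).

No ε-productions.
After unit-elimination: S -> ZZ | bb; A -> b | AA | ii | ZZi; Z -> AA | ii.
TERM: introduce C -> b, B -> i and substitute in every rule of length ≥2.
BIN: A -> ZZB becomes A -> ZD, D -> ZB.

S -> CC | ZZ; A -> b | AA | BB | ZD; B -> i; C -> b; D -> ZB; Z -> AA | BB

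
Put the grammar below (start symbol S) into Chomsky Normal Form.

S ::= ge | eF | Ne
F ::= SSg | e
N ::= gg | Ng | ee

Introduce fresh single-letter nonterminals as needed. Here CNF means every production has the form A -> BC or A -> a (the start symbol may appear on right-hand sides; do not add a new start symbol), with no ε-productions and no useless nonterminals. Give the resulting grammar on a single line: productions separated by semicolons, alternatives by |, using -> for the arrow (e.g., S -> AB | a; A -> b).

S -> AB | BF | NB; A -> g; B -> e; C -> SA; F -> e | SC; N -> AA | BB | NA

No ε-productions.
No unit productions to eliminate.
TERM: introduce B -> e, A -> g and substitute in every rule of length ≥2.
BIN: F -> SSA becomes F -> SC, C -> SA.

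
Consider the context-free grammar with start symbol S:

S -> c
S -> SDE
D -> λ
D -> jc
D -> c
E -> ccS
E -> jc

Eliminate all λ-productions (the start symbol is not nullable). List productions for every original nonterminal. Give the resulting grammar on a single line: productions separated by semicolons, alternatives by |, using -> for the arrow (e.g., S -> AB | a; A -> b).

Nullable set: {D}.
S -> SDE: D nullable, giving SDE | SE.
Drop D -> λ.
Unchanged (no nullable symbols): S -> c; D -> c; D -> jc; E -> ccS; E -> jc.

S -> c | SE | SDE; D -> c | jc; E -> jc | ccS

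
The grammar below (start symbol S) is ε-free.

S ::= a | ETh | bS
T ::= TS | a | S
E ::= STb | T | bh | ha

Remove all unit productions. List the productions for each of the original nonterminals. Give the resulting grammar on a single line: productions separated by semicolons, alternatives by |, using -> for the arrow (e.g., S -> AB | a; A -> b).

S -> a | bS | ETh; E -> a | TS | bS | bh | ha | ETh | STb; T -> a | TS | bS | ETh

Unit productions: E->T, T->S.
Unit pairs (A ⇒* B via units): (E,S), (E,T), (T,S).
S: inherits non-unit rules of {S} → ETh | a | bS.
E: inherits non-unit rules of {E, S, T} → ETh | STb | TS | a | bS | bh | ha.
T: inherits non-unit rules of {S, T} → ETh | TS | a | bS.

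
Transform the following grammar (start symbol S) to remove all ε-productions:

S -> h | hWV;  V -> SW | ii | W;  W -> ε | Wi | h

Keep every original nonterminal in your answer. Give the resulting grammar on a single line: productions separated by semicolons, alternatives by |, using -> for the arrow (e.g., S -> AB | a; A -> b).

Nullable set: {V, W}.
S -> hWV: W, V nullable, giving h | hV | hW | hWV.
V -> SW: W nullable, giving S | SW.
V -> W: W nullable, giving W.
Drop W -> ε.
W -> Wi: W nullable, giving Wi | i.
Unchanged (no nullable symbols): S -> h; V -> ii; W -> h.

S -> h | hV | hW | hWV; V -> S | W | SW | ii; W -> h | i | Wi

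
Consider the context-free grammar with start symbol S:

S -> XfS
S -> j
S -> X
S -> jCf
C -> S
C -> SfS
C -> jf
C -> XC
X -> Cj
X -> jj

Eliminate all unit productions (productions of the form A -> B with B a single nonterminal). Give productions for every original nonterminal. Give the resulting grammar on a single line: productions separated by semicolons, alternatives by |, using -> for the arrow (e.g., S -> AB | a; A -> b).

Unit productions: C->S, S->X.
Unit pairs (A ⇒* B via units): (C,S), (C,X), (S,X).
S: inherits non-unit rules of {S, X} → Cj | XfS | j | jCf | jj.
C: inherits non-unit rules of {C, S, X} → Cj | SfS | XC | XfS | j | jCf | jf | jj.
X: inherits non-unit rules of {X} → Cj | jj.

S -> j | Cj | jj | XfS | jCf; C -> j | Cj | XC | jf | jj | SfS | XfS | jCf; X -> Cj | jj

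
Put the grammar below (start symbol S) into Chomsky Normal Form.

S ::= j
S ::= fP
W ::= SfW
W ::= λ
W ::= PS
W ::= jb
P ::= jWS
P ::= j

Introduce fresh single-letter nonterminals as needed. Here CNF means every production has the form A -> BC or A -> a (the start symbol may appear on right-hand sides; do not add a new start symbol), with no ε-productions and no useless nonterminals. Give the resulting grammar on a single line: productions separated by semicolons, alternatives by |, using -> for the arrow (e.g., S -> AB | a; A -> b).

S -> j | BP; A -> j; B -> f; C -> b; D -> WS; E -> BW; P -> j | AD | AS; W -> AC | PS | SB | SE

Nullable: {W}; after ε-elimination: S -> j | fP; P -> j | jS | jWS; W -> PS | Sf | jb | SfW.
No unit productions to eliminate.
TERM: introduce C -> b, B -> f, A -> j and substitute in every rule of length ≥2.
BIN: P -> AWS becomes P -> AD, D -> WS; W -> SBW becomes W -> SE, E -> BW.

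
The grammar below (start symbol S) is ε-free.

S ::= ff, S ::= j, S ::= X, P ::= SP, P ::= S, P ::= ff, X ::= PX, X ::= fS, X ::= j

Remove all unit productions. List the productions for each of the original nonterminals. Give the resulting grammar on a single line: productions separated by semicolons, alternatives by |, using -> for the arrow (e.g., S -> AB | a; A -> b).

Unit productions: P->S, S->X.
Unit pairs (A ⇒* B via units): (P,S), (P,X), (S,X).
S: inherits non-unit rules of {S, X} → PX | fS | ff | j.
P: inherits non-unit rules of {P, S, X} → PX | SP | fS | ff | j.
X: inherits non-unit rules of {X} → PX | fS | j.

S -> j | PX | fS | ff; P -> j | PX | SP | fS | ff; X -> j | PX | fS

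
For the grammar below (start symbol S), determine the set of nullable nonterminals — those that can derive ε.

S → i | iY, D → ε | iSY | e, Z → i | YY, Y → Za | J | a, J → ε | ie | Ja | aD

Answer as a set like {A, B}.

Directly nullable (have an ε-rule): {D, J}.
Y is nullable via Y -> J (every symbol on the right is already known nullable).
Z is nullable via Z -> YY (every symbol on the right is already known nullable).
Not nullable: S — each has a terminal in every rule's right-hand side or depends on a non-nullable symbol.

{D, J, Y, Z}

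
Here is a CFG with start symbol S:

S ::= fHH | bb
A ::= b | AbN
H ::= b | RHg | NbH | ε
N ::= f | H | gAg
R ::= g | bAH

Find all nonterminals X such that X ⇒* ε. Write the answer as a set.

Directly nullable (have an ε-rule): {H}.
N is nullable via N -> H (every symbol on the right is already known nullable).
Not nullable: A, R, S — each has a terminal in every rule's right-hand side or depends on a non-nullable symbol.

{H, N}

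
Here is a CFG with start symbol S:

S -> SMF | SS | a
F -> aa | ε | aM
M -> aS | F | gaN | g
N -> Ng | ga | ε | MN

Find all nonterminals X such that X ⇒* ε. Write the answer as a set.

{F, M, N}

Directly nullable (have an ε-rule): {F, N}.
M is nullable via M -> F (every symbol on the right is already known nullable).
Not nullable: S — each has a terminal in every rule's right-hand side or depends on a non-nullable symbol.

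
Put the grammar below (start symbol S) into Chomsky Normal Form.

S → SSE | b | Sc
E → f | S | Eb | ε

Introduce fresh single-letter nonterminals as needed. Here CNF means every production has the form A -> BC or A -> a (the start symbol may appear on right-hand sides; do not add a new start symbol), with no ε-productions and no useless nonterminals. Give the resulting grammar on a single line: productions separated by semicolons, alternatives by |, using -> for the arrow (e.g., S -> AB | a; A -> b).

S -> b | SB | SD | SS; A -> b; B -> c; C -> SE; D -> SE; E -> b | f | EA | SB | SC | SS

Nullable: {E}; after ε-elimination: S -> b | SS | Sc | SSE; E -> S | b | f | Eb.
After unit-elimination: S -> b | SS | Sc | SSE; E -> b | f | Eb | SS | Sc | SSE.
TERM: introduce A -> b, B -> c and substitute in every rule of length ≥2.
BIN: E -> SSE becomes E -> SC, C -> SE; S -> SSE becomes S -> SD, D -> SE.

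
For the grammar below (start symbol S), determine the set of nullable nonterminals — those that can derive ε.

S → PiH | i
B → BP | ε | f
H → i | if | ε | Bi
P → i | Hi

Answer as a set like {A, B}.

Directly nullable (have an ε-rule): {B, H}.
Not nullable: P, S — each has a terminal in every rule's right-hand side or depends on a non-nullable symbol.

{B, H}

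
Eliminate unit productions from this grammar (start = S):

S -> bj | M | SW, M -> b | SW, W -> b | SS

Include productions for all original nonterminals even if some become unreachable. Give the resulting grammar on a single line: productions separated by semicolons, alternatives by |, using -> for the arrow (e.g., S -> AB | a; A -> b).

Unit productions: S->M.
Unit pairs (A ⇒* B via units): (S,M).
S: inherits non-unit rules of {M, S} → SW | b | bj.
M: inherits non-unit rules of {M} → SW | b.
W: inherits non-unit rules of {W} → SS | b.

S -> b | SW | bj; M -> b | SW; W -> b | SS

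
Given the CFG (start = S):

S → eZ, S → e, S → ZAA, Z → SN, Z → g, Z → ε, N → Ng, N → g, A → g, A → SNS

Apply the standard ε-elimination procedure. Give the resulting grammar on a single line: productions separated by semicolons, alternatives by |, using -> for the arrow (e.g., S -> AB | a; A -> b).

Nullable set: {Z}.
S -> ZAA: Z nullable, giving AA | ZAA.
S -> eZ: Z nullable, giving e | eZ.
Drop Z -> ε.
Unchanged (no nullable symbols): S -> e; A -> SNS; A -> g; N -> Ng; N -> g; Z -> SN; Z -> g.

S -> e | AA | eZ | ZAA; A -> g | SNS; N -> g | Ng; Z -> g | SN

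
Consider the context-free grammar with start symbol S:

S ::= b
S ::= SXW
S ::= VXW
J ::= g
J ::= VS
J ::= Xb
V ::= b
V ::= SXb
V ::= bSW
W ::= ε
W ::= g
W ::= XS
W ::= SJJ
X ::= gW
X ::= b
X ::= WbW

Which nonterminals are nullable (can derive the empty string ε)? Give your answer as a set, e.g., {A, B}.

Directly nullable (have an ε-rule): {W}.
Not nullable: J, S, V, X — each has a terminal in every rule's right-hand side or depends on a non-nullable symbol.

{W}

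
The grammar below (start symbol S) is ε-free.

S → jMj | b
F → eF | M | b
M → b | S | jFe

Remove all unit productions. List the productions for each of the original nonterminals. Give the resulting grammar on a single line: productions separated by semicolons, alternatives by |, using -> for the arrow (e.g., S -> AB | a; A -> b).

S -> b | jMj; F -> b | eF | jFe | jMj; M -> b | jFe | jMj

Unit productions: F->M, M->S.
Unit pairs (A ⇒* B via units): (F,M), (F,S), (M,S).
S: inherits non-unit rules of {S} → b | jMj.
F: inherits non-unit rules of {F, M, S} → b | eF | jFe | jMj.
M: inherits non-unit rules of {M, S} → b | jFe | jMj.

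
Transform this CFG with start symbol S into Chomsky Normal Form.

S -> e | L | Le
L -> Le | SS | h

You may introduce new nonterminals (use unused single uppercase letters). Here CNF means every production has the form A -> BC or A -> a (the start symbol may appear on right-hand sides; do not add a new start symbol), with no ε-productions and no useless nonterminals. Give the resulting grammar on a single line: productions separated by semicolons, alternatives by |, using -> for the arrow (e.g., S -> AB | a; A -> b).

S -> e | h | LA | SS; A -> e; L -> h | LA | SS

No ε-productions.
After unit-elimination: S -> e | h | Le | SS; L -> h | Le | SS.
TERM: introduce A -> e and substitute in every rule of length ≥2.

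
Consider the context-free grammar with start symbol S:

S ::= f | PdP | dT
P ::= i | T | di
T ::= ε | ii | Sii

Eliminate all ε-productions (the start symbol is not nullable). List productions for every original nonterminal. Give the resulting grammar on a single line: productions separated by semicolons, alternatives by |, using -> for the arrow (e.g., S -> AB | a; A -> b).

Nullable set: {P, T}.
S -> PdP: P, P nullable, giving Pd | PdP | d | dP.
S -> dT: T nullable, giving d | dT.
P -> T: T nullable, giving T.
Drop T -> ε.
Unchanged (no nullable symbols): S -> f; P -> di; P -> i; T -> Sii; T -> ii.

S -> d | f | Pd | dP | dT | PdP; P -> T | i | di; T -> ii | Sii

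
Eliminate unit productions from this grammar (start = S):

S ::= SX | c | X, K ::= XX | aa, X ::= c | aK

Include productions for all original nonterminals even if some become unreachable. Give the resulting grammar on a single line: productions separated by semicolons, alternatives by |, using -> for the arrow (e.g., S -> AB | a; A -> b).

S -> c | SX | aK; K -> XX | aa; X -> c | aK

Unit productions: S->X.
Unit pairs (A ⇒* B via units): (S,X).
S: inherits non-unit rules of {S, X} → SX | aK | c.
K: inherits non-unit rules of {K} → XX | aa.
X: inherits non-unit rules of {X} → aK | c.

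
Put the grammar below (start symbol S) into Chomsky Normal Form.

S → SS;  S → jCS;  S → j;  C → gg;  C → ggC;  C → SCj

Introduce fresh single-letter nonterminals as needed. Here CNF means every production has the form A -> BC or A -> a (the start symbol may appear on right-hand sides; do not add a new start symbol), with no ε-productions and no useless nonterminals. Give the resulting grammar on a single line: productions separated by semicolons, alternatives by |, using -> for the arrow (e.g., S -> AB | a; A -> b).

No ε-productions.
No unit productions to eliminate.
TERM: introduce B -> g, A -> j and substitute in every rule of length ≥2.
BIN: C -> BBC becomes C -> BD, D -> BC; C -> SCA becomes C -> SE, E -> CA; S -> ACS becomes S -> AF, F -> CS.

S -> j | AF | SS; A -> j; B -> g; C -> BB | BD | SE; D -> BC; E -> CA; F -> CS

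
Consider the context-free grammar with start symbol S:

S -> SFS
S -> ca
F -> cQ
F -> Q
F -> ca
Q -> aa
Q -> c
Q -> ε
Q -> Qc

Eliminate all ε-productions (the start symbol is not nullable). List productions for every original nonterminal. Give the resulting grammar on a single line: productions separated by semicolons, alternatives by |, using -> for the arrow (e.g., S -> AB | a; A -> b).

S -> SS | ca | SFS; F -> Q | c | cQ | ca; Q -> c | Qc | aa

Nullable set: {F, Q}.
S -> SFS: F nullable, giving SFS | SS.
F -> Q: Q nullable, giving Q.
F -> cQ: Q nullable, giving c | cQ.
Drop Q -> ε.
Q -> Qc: Q nullable, giving Qc | c.
Unchanged (no nullable symbols): S -> ca; F -> ca; Q -> aa; Q -> c.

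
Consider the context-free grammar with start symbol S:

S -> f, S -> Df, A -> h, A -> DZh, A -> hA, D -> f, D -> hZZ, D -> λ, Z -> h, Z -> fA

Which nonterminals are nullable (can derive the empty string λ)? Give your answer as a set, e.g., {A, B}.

{D}

Directly nullable (have an ε-rule): {D}.
Not nullable: A, S, Z — each has a terminal in every rule's right-hand side or depends on a non-nullable symbol.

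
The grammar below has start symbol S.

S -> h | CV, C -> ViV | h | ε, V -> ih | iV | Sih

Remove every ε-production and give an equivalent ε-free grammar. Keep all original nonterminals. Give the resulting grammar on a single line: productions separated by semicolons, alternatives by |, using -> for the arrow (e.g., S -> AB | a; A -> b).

S -> V | h | CV; C -> h | ViV; V -> iV | ih | Sih

Nullable set: {C}.
S -> CV: C nullable, giving CV | V.
Drop C -> ε.
Unchanged (no nullable symbols): S -> h; C -> ViV; C -> h; V -> Sih; V -> iV; V -> ih.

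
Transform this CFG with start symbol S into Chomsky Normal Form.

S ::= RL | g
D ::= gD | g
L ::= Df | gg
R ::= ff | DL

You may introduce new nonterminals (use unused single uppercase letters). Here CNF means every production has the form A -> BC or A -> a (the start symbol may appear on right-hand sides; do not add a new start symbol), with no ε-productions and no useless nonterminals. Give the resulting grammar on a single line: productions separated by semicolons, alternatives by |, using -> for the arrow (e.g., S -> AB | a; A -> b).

No ε-productions.
No unit productions to eliminate.
TERM: introduce B -> f, A -> g and substitute in every rule of length ≥2.

S -> g | RL; A -> g; B -> f; D -> g | AD; L -> AA | DB; R -> BB | DL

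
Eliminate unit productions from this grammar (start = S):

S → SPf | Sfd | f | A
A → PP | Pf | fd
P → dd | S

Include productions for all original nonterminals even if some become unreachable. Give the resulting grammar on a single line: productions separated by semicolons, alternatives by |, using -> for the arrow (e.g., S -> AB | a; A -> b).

Unit productions: P->S, S->A.
Unit pairs (A ⇒* B via units): (P,A), (P,S), (S,A).
S: inherits non-unit rules of {A, S} → PP | Pf | SPf | Sfd | f | fd.
A: inherits non-unit rules of {A} → PP | Pf | fd.
P: inherits non-unit rules of {A, P, S} → PP | Pf | SPf | Sfd | dd | f | fd.

S -> f | PP | Pf | fd | SPf | Sfd; A -> PP | Pf | fd; P -> f | PP | Pf | dd | fd | SPf | Sfd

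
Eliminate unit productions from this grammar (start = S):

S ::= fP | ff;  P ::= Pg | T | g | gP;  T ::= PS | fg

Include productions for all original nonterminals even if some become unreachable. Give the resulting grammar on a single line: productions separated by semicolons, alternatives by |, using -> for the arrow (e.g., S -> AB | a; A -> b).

S -> fP | ff; P -> g | PS | Pg | fg | gP; T -> PS | fg

Unit productions: P->T.
Unit pairs (A ⇒* B via units): (P,T).
S: inherits non-unit rules of {S} → fP | ff.
P: inherits non-unit rules of {P, T} → PS | Pg | fg | g | gP.
T: inherits non-unit rules of {T} → PS | fg.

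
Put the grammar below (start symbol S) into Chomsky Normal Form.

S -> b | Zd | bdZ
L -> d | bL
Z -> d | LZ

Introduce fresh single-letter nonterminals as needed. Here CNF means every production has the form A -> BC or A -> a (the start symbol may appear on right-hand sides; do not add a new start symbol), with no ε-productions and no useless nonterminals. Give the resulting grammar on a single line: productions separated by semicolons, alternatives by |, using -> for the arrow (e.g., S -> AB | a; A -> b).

S -> b | AC | ZB; A -> b; B -> d; C -> BZ; L -> d | AL; Z -> d | LZ

No ε-productions.
No unit productions to eliminate.
TERM: introduce A -> b, B -> d and substitute in every rule of length ≥2.
BIN: S -> ABZ becomes S -> AC, C -> BZ.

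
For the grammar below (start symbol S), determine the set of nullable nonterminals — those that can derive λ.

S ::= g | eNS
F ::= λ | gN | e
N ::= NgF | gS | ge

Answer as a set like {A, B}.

Directly nullable (have an ε-rule): {F}.
Not nullable: N, S — each has a terminal in every rule's right-hand side or depends on a non-nullable symbol.

{F}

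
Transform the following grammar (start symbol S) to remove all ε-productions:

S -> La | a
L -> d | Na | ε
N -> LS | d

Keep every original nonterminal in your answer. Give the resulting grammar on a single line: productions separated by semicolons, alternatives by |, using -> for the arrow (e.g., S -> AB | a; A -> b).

S -> a | La; L -> d | Na; N -> S | d | LS

Nullable set: {L}.
S -> La: L nullable, giving La | a.
Drop L -> ε.
N -> LS: L nullable, giving LS | S.
Unchanged (no nullable symbols): S -> a; L -> Na; L -> d; N -> d.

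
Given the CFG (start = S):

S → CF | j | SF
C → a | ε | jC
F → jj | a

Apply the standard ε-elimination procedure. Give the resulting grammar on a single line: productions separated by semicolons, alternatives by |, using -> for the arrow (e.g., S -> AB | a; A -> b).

S -> F | j | CF | SF; C -> a | j | jC; F -> a | jj

Nullable set: {C}.
S -> CF: C nullable, giving CF | F.
Drop C -> ε.
C -> jC: C nullable, giving j | jC.
Unchanged (no nullable symbols): S -> SF; S -> j; C -> a; F -> a; F -> jj.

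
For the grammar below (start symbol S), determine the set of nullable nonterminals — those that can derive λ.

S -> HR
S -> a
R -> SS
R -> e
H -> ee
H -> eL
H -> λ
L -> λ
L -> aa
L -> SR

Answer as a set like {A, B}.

Directly nullable (have an ε-rule): {H, L}.
Not nullable: R, S — each has a terminal in every rule's right-hand side or depends on a non-nullable symbol.

{H, L}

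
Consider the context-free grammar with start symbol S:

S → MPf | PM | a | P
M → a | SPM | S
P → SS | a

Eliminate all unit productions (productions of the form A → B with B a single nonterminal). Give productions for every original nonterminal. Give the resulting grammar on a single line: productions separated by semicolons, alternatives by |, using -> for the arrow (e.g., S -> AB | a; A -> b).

S -> a | PM | SS | MPf; M -> a | PM | SS | MPf | SPM; P -> a | SS

Unit productions: M->S, S->P.
Unit pairs (A ⇒* B via units): (M,P), (M,S), (S,P).
S: inherits non-unit rules of {P, S} → MPf | PM | SS | a.
M: inherits non-unit rules of {M, P, S} → MPf | PM | SPM | SS | a.
P: inherits non-unit rules of {P} → SS | a.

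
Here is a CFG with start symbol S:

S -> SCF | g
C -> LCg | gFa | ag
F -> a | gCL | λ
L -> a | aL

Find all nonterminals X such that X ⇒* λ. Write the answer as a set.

{F}

Directly nullable (have an ε-rule): {F}.
Not nullable: C, L, S — each has a terminal in every rule's right-hand side or depends on a non-nullable symbol.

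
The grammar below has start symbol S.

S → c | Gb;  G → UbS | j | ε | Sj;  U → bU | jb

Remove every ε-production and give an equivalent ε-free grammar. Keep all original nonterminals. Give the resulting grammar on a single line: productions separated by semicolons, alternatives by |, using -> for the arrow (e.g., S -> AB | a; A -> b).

Nullable set: {G}.
S -> Gb: G nullable, giving Gb | b.
Drop G -> ε.
Unchanged (no nullable symbols): S -> c; G -> Sj; G -> UbS; G -> j; U -> bU; U -> jb.

S -> b | c | Gb; G -> j | Sj | UbS; U -> bU | jb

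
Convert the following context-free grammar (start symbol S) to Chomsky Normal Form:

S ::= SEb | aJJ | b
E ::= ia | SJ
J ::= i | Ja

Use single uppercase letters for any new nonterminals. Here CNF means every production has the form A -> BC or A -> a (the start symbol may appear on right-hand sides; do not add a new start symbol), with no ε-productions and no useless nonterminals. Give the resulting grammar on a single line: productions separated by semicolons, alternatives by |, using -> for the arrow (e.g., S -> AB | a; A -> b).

No ε-productions.
No unit productions to eliminate.
TERM: introduce B -> a, C -> b, A -> i and substitute in every rule of length ≥2.
BIN: S -> BJJ becomes S -> BD, D -> JJ; S -> SEC becomes S -> SF, F -> EC.

S -> b | BD | SF; A -> i; B -> a; C -> b; D -> JJ; E -> AB | SJ; F -> EC; J -> i | JB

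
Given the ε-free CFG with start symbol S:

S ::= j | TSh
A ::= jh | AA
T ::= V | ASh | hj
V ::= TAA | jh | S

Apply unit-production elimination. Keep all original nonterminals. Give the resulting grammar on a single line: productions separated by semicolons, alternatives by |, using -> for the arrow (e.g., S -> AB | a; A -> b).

Unit productions: T->V, V->S.
Unit pairs (A ⇒* B via units): (T,S), (T,V), (V,S).
S: inherits non-unit rules of {S} → TSh | j.
A: inherits non-unit rules of {A} → AA | jh.
T: inherits non-unit rules of {S, T, V} → ASh | TAA | TSh | hj | j | jh.
V: inherits non-unit rules of {S, V} → TAA | TSh | j | jh.

S -> j | TSh; A -> AA | jh; T -> j | hj | jh | ASh | TAA | TSh; V -> j | jh | TAA | TSh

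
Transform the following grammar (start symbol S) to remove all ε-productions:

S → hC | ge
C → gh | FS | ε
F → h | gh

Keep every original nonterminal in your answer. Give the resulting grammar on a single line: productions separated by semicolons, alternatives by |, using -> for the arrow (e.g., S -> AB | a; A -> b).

S -> h | ge | hC; C -> FS | gh; F -> h | gh

Nullable set: {C}.
S -> hC: C nullable, giving h | hC.
Drop C -> ε.
Unchanged (no nullable symbols): S -> ge; C -> FS; C -> gh; F -> gh; F -> h.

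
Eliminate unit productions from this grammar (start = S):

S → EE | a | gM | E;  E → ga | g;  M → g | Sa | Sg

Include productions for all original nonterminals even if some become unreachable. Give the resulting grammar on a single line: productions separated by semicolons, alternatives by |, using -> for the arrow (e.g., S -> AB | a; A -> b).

S -> a | g | EE | gM | ga; E -> g | ga; M -> g | Sa | Sg

Unit productions: S->E.
Unit pairs (A ⇒* B via units): (S,E).
S: inherits non-unit rules of {E, S} → EE | a | g | gM | ga.
E: inherits non-unit rules of {E} → g | ga.
M: inherits non-unit rules of {M} → Sa | Sg | g.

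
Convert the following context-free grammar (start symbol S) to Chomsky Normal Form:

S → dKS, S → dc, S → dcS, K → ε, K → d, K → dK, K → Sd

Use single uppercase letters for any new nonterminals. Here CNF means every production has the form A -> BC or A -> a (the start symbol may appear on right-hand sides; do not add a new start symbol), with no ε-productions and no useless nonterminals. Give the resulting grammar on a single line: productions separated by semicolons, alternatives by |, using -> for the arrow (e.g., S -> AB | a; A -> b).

Nullable: {K}; after ε-elimination: S -> dS | dc | dKS | dcS; K -> d | Sd | dK.
No unit productions to eliminate.
TERM: introduce B -> c, A -> d and substitute in every rule of length ≥2.
BIN: S -> ABS becomes S -> AC, C -> BS; S -> AKS becomes S -> AD, D -> KS.

S -> AB | AC | AD | AS; A -> d; B -> c; C -> BS; D -> KS; K -> d | AK | SA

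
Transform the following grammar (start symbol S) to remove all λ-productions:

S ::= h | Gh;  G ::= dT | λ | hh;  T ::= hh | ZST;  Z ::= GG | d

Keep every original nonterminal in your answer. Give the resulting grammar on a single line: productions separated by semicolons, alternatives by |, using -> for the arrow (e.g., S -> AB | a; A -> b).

S -> h | Gh; G -> dT | hh; T -> ST | hh | ZST; Z -> G | d | GG

Nullable set: {G, Z}.
S -> Gh: G nullable, giving Gh | h.
Drop G -> λ.
T -> ZST: Z nullable, giving ST | ZST.
Z -> GG: G, G nullable, giving G | GG.
Unchanged (no nullable symbols): S -> h; G -> dT; G -> hh; T -> hh; Z -> d.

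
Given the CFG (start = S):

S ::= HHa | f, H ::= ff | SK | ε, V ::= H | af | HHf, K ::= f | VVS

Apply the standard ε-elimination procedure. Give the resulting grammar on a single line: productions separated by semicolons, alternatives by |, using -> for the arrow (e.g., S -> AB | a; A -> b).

S -> a | f | Ha | HHa; H -> SK | ff; K -> S | f | VS | VVS; V -> H | f | Hf | af | HHf

Nullable set: {H, V}.
S -> HHa: H, H nullable, giving HHa | Ha | a.
Drop H -> ε.
K -> VVS: V, V nullable, giving S | VS | VVS.
V -> H: H nullable, giving H.
V -> HHf: H, H nullable, giving HHf | Hf | f.
Unchanged (no nullable symbols): S -> f; H -> SK; H -> ff; K -> f; V -> af.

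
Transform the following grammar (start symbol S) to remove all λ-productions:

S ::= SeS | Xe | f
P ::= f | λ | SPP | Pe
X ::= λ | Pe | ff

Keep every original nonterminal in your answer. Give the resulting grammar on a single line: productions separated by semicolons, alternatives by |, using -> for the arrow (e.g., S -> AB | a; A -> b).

S -> e | f | Xe | SeS; P -> S | e | f | Pe | SP | SPP; X -> e | Pe | ff

Nullable set: {P, X}.
S -> Xe: X nullable, giving Xe | e.
Drop P -> λ.
P -> Pe: P nullable, giving Pe | e.
P -> SPP: P, P nullable, giving S | SP | SPP.
Drop X -> λ.
X -> Pe: P nullable, giving Pe | e.
Unchanged (no nullable symbols): S -> SeS; S -> f; P -> f; X -> ff.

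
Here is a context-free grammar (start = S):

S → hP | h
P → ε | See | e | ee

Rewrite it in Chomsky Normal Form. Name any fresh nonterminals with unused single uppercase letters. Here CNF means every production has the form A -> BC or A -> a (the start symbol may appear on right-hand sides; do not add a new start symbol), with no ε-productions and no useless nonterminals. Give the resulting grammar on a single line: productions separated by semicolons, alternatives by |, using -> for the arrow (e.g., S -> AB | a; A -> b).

Nullable: {P}; after ε-elimination: S -> h | hP; P -> e | ee | See.
No unit productions to eliminate.
TERM: introduce A -> e, B -> h and substitute in every rule of length ≥2.
BIN: P -> SAA becomes P -> SC, C -> AA.

S -> h | BP; A -> e; B -> h; C -> AA; P -> e | AA | SC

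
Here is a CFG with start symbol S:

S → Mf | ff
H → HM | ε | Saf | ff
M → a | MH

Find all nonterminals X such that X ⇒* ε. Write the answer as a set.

{H}

Directly nullable (have an ε-rule): {H}.
Not nullable: M, S — each has a terminal in every rule's right-hand side or depends on a non-nullable symbol.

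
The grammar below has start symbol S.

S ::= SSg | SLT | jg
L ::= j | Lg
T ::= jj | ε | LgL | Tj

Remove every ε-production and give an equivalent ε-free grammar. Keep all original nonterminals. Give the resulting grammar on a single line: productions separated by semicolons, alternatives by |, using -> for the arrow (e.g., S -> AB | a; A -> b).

S -> SL | jg | SLT | SSg; L -> j | Lg; T -> j | Tj | jj | LgL

Nullable set: {T}.
S -> SLT: T nullable, giving SL | SLT.
Drop T -> ε.
T -> Tj: T nullable, giving Tj | j.
Unchanged (no nullable symbols): S -> SSg; S -> jg; L -> Lg; L -> j; T -> LgL; T -> jj.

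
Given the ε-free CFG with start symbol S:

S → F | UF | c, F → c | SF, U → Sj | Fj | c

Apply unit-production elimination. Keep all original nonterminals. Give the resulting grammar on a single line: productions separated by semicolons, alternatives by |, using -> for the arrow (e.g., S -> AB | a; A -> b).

S -> c | SF | UF; F -> c | SF; U -> c | Fj | Sj

Unit productions: S->F.
Unit pairs (A ⇒* B via units): (S,F).
S: inherits non-unit rules of {F, S} → SF | UF | c.
F: inherits non-unit rules of {F} → SF | c.
U: inherits non-unit rules of {U} → Fj | Sj | c.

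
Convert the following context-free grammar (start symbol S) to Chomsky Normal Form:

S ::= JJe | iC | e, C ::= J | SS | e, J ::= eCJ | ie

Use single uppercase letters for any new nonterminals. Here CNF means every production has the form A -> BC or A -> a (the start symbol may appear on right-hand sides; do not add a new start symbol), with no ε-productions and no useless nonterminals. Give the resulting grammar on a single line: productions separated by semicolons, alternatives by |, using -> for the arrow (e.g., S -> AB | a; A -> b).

S -> e | BC | JF; A -> e; B -> i; C -> e | AD | BA | SS; D -> CJ; E -> CJ; F -> JA; J -> AE | BA

No ε-productions.
After unit-elimination: S -> e | iC | JJe; C -> e | SS | ie | eCJ; J -> ie | eCJ.
TERM: introduce A -> e, B -> i and substitute in every rule of length ≥2.
BIN: C -> ACJ becomes C -> AD, D -> CJ; J -> ACJ becomes J -> AE, E -> CJ; S -> JJA becomes S -> JF, F -> JA.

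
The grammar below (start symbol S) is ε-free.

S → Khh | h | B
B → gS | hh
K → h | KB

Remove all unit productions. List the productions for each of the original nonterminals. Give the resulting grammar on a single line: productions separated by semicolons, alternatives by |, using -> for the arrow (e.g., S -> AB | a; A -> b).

Unit productions: S->B.
Unit pairs (A ⇒* B via units): (S,B).
S: inherits non-unit rules of {B, S} → Khh | gS | h | hh.
B: inherits non-unit rules of {B} → gS | hh.
K: inherits non-unit rules of {K} → KB | h.

S -> h | gS | hh | Khh; B -> gS | hh; K -> h | KB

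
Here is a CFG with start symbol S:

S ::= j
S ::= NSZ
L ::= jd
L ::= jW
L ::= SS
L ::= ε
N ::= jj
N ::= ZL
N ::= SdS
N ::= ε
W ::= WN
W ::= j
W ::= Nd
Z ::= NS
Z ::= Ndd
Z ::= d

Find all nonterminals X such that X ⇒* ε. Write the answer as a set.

{L, N}

Directly nullable (have an ε-rule): {L, N}.
Not nullable: S, W, Z — each has a terminal in every rule's right-hand side or depends on a non-nullable symbol.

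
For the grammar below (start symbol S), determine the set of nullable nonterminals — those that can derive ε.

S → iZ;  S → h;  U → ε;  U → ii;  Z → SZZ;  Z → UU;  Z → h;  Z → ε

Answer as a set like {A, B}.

{U, Z}

Directly nullable (have an ε-rule): {U, Z}.
Not nullable: S — each has a terminal in every rule's right-hand side or depends on a non-nullable symbol.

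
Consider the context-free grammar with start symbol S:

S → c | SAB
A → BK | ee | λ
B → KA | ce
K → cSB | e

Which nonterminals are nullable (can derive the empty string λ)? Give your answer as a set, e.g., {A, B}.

{A}

Directly nullable (have an ε-rule): {A}.
Not nullable: B, K, S — each has a terminal in every rule's right-hand side or depends on a non-nullable symbol.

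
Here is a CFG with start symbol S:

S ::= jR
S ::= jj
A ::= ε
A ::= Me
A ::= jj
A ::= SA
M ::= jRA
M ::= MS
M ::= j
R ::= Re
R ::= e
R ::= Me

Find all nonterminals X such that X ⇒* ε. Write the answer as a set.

{A}

Directly nullable (have an ε-rule): {A}.
Not nullable: M, R, S — each has a terminal in every rule's right-hand side or depends on a non-nullable symbol.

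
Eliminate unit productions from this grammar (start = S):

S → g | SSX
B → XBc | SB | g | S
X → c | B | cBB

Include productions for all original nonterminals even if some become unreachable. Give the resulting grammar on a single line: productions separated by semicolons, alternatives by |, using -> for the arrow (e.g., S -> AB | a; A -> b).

Unit productions: B->S, X->B.
Unit pairs (A ⇒* B via units): (B,S), (X,B), (X,S).
S: inherits non-unit rules of {S} → SSX | g.
B: inherits non-unit rules of {B, S} → SB | SSX | XBc | g.
X: inherits non-unit rules of {B, S, X} → SB | SSX | XBc | c | cBB | g.

S -> g | SSX; B -> g | SB | SSX | XBc; X -> c | g | SB | SSX | XBc | cBB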